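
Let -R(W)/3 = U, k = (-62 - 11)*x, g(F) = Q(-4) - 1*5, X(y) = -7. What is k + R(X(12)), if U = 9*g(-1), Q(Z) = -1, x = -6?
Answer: 600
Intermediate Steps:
g(F) = -6 (g(F) = -1 - 1*5 = -1 - 5 = -6)
k = 438 (k = (-62 - 11)*(-6) = -73*(-6) = 438)
U = -54 (U = 9*(-6) = -54)
R(W) = 162 (R(W) = -3*(-54) = 162)
k + R(X(12)) = 438 + 162 = 600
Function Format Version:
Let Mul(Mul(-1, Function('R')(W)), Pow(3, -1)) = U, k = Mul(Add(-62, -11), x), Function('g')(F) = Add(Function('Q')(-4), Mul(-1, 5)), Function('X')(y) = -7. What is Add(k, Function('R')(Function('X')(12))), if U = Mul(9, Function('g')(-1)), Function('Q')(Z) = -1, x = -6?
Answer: 600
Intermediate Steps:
Function('g')(F) = -6 (Function('g')(F) = Add(-1, Mul(-1, 5)) = Add(-1, -5) = -6)
k = 438 (k = Mul(Add(-62, -11), -6) = Mul(-73, -6) = 438)
U = -54 (U = Mul(9, -6) = -54)
Function('R')(W) = 162 (Function('R')(W) = Mul(-3, -54) = 162)
Add(k, Function('R')(Function('X')(12))) = Add(438, 162) = 600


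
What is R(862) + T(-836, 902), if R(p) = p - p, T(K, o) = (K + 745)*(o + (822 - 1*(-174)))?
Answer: -172718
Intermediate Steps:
T(K, o) = (745 + K)*(996 + o) (T(K, o) = (745 + K)*(o + (822 + 174)) = (745 + K)*(o + 996) = (745 + K)*(996 + o))
R(p) = 0
R(862) + T(-836, 902) = 0 + (742020 + 745*902 + 996*(-836) - 836*902) = 0 + (742020 + 671990 - 832656 - 754072) = 0 - 172718 = -172718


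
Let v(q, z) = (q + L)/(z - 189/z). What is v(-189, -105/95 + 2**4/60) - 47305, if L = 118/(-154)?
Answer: -13927658112580/294417277 ≈ -47306.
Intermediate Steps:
L = -59/77 (L = 118*(-1/154) = -59/77 ≈ -0.76623)
v(q, z) = (-59/77 + q)/(z - 189/z) (v(q, z) = (q - 59/77)/(z - 189/z) = (-59/77 + q)/(z - 189/z))
v(-189, -105/95 + 2**4/60) - 47305 = (-105/95 + 2**4/60)*(-59 + 77*(-189))/(77*(-189 + (-105/95 + 2**4/60)**2)) - 47305 = (-105*1/95 + 16*(1/60))*(-59 - 14553)/(77*(-189 + (-105*1/95 + 16*(1/60))**2)) - 47305 = (1/77)*(-21/19 + 4/15)*(-14612)/(-189 + (-21/19 + 4/15)**2) - 47305 = (1/77)*(-239/285)*(-14612)/(-189 + (-239/285)**2) - 47305 = (1/77)*(-239/285)*(-14612)/(-189 + 57121/81225) - 47305 = (1/77)*(-239/285)*(-14612)/(-15294404/81225) - 47305 = (1/77)*(-239/285)*(-81225/15294404)*(-14612) - 47305 = -248824095/294417277 - 47305 = -13927658112580/294417277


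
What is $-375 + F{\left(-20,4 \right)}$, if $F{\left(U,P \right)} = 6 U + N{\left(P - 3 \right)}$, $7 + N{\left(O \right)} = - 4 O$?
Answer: $-506$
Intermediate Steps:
$N{\left(O \right)} = -7 - 4 O$
$F{\left(U,P \right)} = 5 - 4 P + 6 U$ ($F{\left(U,P \right)} = 6 U - \left(7 + 4 \left(P - 3\right)\right) = 6 U - \left(7 + 4 \left(-3 + P\right)\right) = 6 U - \left(-5 + 4 P\right) = 5 - 4 P + 6 U$)
$-375 + F{\left(-20,4 \right)} = -375 + \left(5 - 16 + 6 \left(-20\right)\right) = -375 - 131 = -506$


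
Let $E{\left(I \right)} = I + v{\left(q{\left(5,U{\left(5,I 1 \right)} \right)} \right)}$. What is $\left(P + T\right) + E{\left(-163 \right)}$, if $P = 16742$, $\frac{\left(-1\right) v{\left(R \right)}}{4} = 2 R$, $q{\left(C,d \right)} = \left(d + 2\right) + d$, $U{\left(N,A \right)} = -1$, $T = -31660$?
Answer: $-15081$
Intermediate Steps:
$q{\left(C,d \right)} = 2 + 2 d$ ($q{\left(C,d \right)} = \left(2 + d\right) + d = 2 + 2 d$)
$v{\left(R \right)} = - 8 R$ ($v{\left(R \right)} = - 4 \cdot 2 R = - 8 R$)
$E{\left(I \right)} = I$ ($E{\left(I \right)} = I - 8 \left(2 + 2 \left(-1\right)\right) = I - 8 \left(2 - 2\right) = I - 0 = I + 0 = I$)
$\left(P + T\right) + E{\left(-163 \right)} = \left(16742 - 31660\right) - 163 = -14918 - 163 = -15081$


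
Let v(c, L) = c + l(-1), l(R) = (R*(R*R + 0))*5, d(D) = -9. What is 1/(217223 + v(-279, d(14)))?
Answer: 1/216939 ≈ 4.6096e-6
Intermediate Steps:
l(R) = 5*R**3 (l(R) = (R*(R**2 + 0))*5 = (R*R**2)*5 = R**3*5 = 5*R**3)
v(c, L) = -5 + c (v(c, L) = c + 5*(-1)**3 = c + 5*(-1) = c - 5 = -5 + c)
1/(217223 + v(-279, d(14))) = 1/(217223 + (-5 - 279)) = 1/(217223 - 284) = 1/216939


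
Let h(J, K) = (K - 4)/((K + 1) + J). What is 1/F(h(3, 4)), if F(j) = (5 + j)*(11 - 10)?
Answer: 1/5 ≈ 0.20000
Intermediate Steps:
h(J, K) = (-4 + K)/(1 + J + K) (h(J, K) = (-4 + K)/((1 + K) + J) = (-4 + K)/(1 + J + K))
F(j) = 5 + j (F(j) = (5 + j)*1 = 5 + j)
1/F(h(3, 4)) = 1/(5 + (-4 + 4)/(1 + 3 + 4)) = 1/(5 + 0/8) = 1/(5 + (1/8)*0) = 1/(5 + 0) = 1/5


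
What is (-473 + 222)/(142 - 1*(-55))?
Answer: -251/197 ≈ -1.2741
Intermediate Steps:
(-473 + 222)/(142 - 1*(-55)) = -251/(142 + 55) = -251/197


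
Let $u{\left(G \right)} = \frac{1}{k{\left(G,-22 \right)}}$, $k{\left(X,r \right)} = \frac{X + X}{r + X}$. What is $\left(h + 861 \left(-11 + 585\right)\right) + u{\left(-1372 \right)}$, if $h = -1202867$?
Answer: $- \frac{972271219}{1372} \approx -7.0865 \cdot 10^{5}$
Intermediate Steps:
$k{\left(X,r \right)} = \frac{2 X}{X + r}$
$u{\left(G \right)} = \frac{-22 + G}{2 G}$ ($u{\left(G \right)} = \frac{1}{2 G \frac{1}{G - 22}} = \frac{1}{2 G \frac{1}{-22 + G}} = \frac{-22 + G}{2 G}$)
$\left(h + 861 \left(-11 + 585\right)\right) + u{\left(-1372 \right)} = \left(-1202867 + 861 \left(-11 + 585\right)\right) + \frac{-22 - 1372}{2 \left(-1372\right)} = \left(-1202867 + 861 \cdot 574\right) + \frac{1}{2} \left(- \frac{1}{1372}\right) \left(-1394\right) = \left(-1202867 + 494214\right) + \frac{697}{1372} = -708653 + \frac{697}{1372} = - \frac{972271219}{1372}$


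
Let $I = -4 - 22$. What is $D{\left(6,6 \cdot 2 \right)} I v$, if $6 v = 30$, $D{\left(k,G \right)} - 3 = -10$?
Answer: $910$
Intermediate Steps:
$D{\left(k,G \right)} = -7$ ($D{\left(k,G \right)} = 3 - 10 = -7$)
$v = 5$ ($v = \frac{1}{6} \cdot 30 = 5$)
$I = -26$
$D{\left(6,6 \cdot 2 \right)} I v = \left(-7\right) \left(-26\right) 5 = 182 \cdot 5 = 910$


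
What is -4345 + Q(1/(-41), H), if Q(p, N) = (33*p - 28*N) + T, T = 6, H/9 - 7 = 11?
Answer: -363908/41 ≈ -8875.8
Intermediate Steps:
H = 162 (H = 63 + 9*11 = 63 + 99 = 162)
Q(p, N) = 6 - 28*N + 33*p (Q(p, N) = (33*p - 28*N) + 6 = (-28*N + 33*p) + 6 = 6 - 28*N + 33*p)
-4345 + Q(1/(-41), H) = -4345 + (6 - 28*162 + 33/(-41)) = -4345 + (6 - 4536 + 33*(-1/41)) = -4345 + (6 - 4536 - 33/41) = -4345 - 185763/41 = -363908/41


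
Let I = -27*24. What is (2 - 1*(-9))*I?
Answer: -7128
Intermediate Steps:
I = -648
(2 - 1*(-9))*I = (2 - 1*(-9))*(-648) = (2 + 9)*(-648) = 11*(-648) = -7128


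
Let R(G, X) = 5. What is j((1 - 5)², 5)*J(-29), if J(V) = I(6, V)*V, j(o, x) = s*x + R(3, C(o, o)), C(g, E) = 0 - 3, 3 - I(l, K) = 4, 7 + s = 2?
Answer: -580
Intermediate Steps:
s = -5 (s = -7 + 2 = -5)
I(l, K) = -1 (I(l, K) = 3 - 1*4 = 3 - 4 = -1)
C(g, E) = -3
j(o, x) = 5 - 5*x (j(o, x) = -5*x + 5 = 5 - 5*x)
J(V) = -V
j((1 - 5)², 5)*J(-29) = (5 - 5*5)*(-1*(-29)) = (5 - 25)*29 = -20*29 = -580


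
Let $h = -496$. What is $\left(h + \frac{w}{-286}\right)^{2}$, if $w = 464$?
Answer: $\frac{5063745600}{20449} \approx 2.4763 \cdot 10^{5}$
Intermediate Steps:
$\left(h + \frac{w}{-286}\right)^{2} = \left(-496 + \frac{464}{-286}\right)^{2} = \left(-496 + 464 \left(- \frac{1}{286}\right)\right)^{2} = \left(-496 - \frac{232}{143}\right)^{2} = \left(- \frac{71160}{143}\right)^{2} = \frac{5063745600}{20449}$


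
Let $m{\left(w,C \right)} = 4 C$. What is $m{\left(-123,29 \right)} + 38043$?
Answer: $38159$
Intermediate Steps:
$m{\left(-123,29 \right)} + 38043 = 4 \cdot 29 + 38043 = 116 + 38043 = 38159$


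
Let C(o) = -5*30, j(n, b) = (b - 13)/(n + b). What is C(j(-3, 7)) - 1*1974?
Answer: -2124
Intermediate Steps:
j(n, b) = (-13 + b)/(b + n)
C(o) = -150
C(j(-3, 7)) - 1*1974 = -150 - 1*1974 = -150 - 1974 = -2124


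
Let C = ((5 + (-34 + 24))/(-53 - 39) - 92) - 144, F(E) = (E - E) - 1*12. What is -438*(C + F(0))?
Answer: 4995609/46 ≈ 1.0860e+5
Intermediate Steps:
F(E) = -12 (F(E) = 0 - 12 = -12)
C = -21707/92 (C = ((5 - 10)/(-92) - 92) - 144 = (-5*(-1/92) - 92) - 144 = (5/92 - 92) - 144 = -8459/92 - 144 = -21707/92 ≈ -235.95)
-438*(C + F(0)) = -438*(-21707/92 - 12) = -438*(-22811/92) = 4995609/46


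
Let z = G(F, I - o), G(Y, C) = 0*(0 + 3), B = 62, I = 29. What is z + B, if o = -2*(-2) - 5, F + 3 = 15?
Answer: 62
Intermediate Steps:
F = 12 (F = -3 + 15 = 12)
o = -1 (o = 4 - 5 = -1)
G(Y, C) = 0 (G(Y, C) = 0*3 = 0)
z = 0
z + B = 0 + 62 = 62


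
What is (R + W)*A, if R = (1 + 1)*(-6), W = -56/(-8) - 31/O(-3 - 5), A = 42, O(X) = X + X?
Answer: -1029/8 ≈ -128.63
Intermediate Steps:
O(X) = 2*X
W = 143/16 (W = -56/(-8) - 31*1/(2*(-3 - 5)) = -56*(-1/8) - 31/(2*(-8)) = 7 - 31/(-16) = 7 - 31*(-1/16) = 7 + 31/16 = 143/16 ≈ 8.9375)
R = -12 (R = 2*(-6) = -12)
(R + W)*A = (-12 + 143/16)*42 = -49/16*42 = -1029/8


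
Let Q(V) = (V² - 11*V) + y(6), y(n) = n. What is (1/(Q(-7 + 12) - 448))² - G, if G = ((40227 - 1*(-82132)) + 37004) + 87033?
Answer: -54893086463/222784 ≈ -2.4640e+5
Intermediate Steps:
Q(V) = 6 + V² - 11*V (Q(V) = (V² - 11*V) + 6 = 6 + V² - 11*V)
G = 246396 (G = ((40227 + 82132) + 37004) + 87033 = (122359 + 37004) + 87033 = 159363 + 87033 = 246396)
(1/(Q(-7 + 12) - 448))² - G = (1/((6 + (-7 + 12)² - 11*(-7 + 12)) - 448))² - 1*246396 = (1/((6 + 5² - 11*5) - 448))² - 246396 = (1/((6 + 25 - 55) - 448))² - 246396 = (1/(-24 - 448))² - 246396 = (1/(-472))² - 246396 = (-1/472)² - 246396 = 1/222784 - 246396 = -54893086463/222784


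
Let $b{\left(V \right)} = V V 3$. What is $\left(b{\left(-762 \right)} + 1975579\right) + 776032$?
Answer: $4493543$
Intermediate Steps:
$b{\left(V \right)} = 3 V^{2}$ ($b{\left(V \right)} = V^{2} \cdot 3 = 3 V^{2}$)
$\left(b{\left(-762 \right)} + 1975579\right) + 776032 = \left(3 \left(-762\right)^{2} + 1975579\right) + 776032 = \left(3 \cdot 580644 + 1975579\right) + 776032 = \left(1741932 + 1975579\right) + 776032 = 3717511 + 776032 = 4493543$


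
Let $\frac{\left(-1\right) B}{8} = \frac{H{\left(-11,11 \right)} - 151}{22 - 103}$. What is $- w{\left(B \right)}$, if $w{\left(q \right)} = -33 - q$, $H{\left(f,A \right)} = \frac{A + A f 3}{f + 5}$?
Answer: $\frac{5803}{243} \approx 23.881$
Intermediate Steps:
$H{\left(f,A \right)} = \frac{A + 3 A f}{5 + f}$
$B = - \frac{2216}{243}$ ($B = - 8 \frac{\frac{11 \left(1 + 3 \left(-11\right)\right)}{5 - 11} - 151}{22 - 103} = - 8 \frac{\frac{11 \left(1 - 33\right)}{-6} - 151}{-81} = - 8 \left(11 \left(- \frac{1}{6}\right) \left(-32\right) - 151\right) \left(- \frac{1}{81}\right) = - 8 \left(\frac{176}{3} - 151\right) \left(- \frac{1}{81}\right) = - 8 \left(\left(- \frac{277}{3}\right) \left(- \frac{1}{81}\right)\right) = \left(-8\right) \frac{277}{243} = - \frac{2216}{243} \approx -9.1193$)
$- w{\left(B \right)} = - (-33 - - \frac{2216}{243}) = - (-33 + \frac{2216}{243}) = \left(-1\right) \left(- \frac{5803}{243}\right) = \frac{5803}{243}$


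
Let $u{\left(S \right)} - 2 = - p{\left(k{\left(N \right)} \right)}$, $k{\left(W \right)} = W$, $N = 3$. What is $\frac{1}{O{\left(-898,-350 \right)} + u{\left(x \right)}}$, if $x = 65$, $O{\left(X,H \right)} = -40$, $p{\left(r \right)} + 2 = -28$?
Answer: $- \frac{1}{8} \approx -0.125$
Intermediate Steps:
$p{\left(r \right)} = -30$ ($p{\left(r \right)} = -2 - 28 = -30$)
$u{\left(S \right)} = 32$ ($u{\left(S \right)} = 2 - -30 = 2 + 30 = 32$)
$\frac{1}{O{\left(-898,-350 \right)} + u{\left(x \right)}} = \frac{1}{-40 + 32} = \frac{1}{-8} = - \frac{1}{8}$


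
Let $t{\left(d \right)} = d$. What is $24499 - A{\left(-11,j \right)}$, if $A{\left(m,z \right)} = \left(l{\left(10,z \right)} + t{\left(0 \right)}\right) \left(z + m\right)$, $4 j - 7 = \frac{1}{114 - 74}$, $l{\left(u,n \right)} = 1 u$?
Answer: $\frac{393463}{16} \approx 24591.0$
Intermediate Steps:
$l{\left(u,n \right)} = u$
$j = \frac{281}{160}$ ($j = \frac{7}{4} + \frac{1}{4 \left(114 - 74\right)} = \frac{7}{4} + \frac{1}{4 \cdot 40} = \frac{7}{4} + \frac{1}{4} \cdot \frac{1}{40} = \frac{7}{4} + \frac{1}{160} = \frac{281}{160} \approx 1.7563$)
$A{\left(m,z \right)} = 10 m + 10 z$ ($A{\left(m,z \right)} = \left(10 + 0\right) \left(z + m\right) = 10 \left(m + z\right) = 10 m + 10 z$)
$24499 - A{\left(-11,j \right)} = 24499 - \left(10 \left(-11\right) + 10 \cdot \frac{281}{160}\right) = 24499 - \left(-110 + \frac{281}{16}\right) = 24499 - - \frac{1479}{16} = 24499 + \frac{1479}{16} = \frac{393463}{16}$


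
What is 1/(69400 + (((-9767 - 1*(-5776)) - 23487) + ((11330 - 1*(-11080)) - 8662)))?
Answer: 1/55670 ≈ 1.7963e-5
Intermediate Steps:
1/(69400 + (((-9767 - 1*(-5776)) - 23487) + ((11330 - 1*(-11080)) - 8662))) = 1/(69400 + (((-9767 + 5776) - 23487) + ((11330 + 11080) - 8662))) = 1/(69400 + ((-3991 - 23487) + (22410 - 8662))) = 1/(69400 + (-27478 + 13748)) = 1/(69400 - 13730) = 1/55670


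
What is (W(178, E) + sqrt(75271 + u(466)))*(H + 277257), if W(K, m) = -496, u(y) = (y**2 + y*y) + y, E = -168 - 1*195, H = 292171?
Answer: -282436288 + 569428*sqrt(510049) ≈ 1.2424e+8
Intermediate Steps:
E = -363 (E = -168 - 195 = -363)
u(y) = y + 2*y**2 (u(y) = (y**2 + y**2) + y = 2*y**2 + y = y + 2*y**2)
(W(178, E) + sqrt(75271 + u(466)))*(H + 277257) = (-496 + sqrt(75271 + 466*(1 + 2*466)))*(292171 + 277257) = (-496 + sqrt(75271 + 466*(1 + 932)))*569428 = (-496 + sqrt(75271 + 466*933))*569428 = (-496 + sqrt(75271 + 434778))*569428 = (-496 + sqrt(510049))*569428 = -282436288 + 569428*sqrt(510049)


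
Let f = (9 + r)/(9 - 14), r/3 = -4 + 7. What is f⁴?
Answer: 104976/625 ≈ 167.96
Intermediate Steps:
r = 9 (r = 3*(-4 + 7) = 3*3 = 9)
f = -18/5 (f = (9 + 9)/(9 - 14) = 18/(-5) = 18*(-⅕) = -18/5 ≈ -3.6000)
f⁴ = (-18/5)⁴ = 104976/625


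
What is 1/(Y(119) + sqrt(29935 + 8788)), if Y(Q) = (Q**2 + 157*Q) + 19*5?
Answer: 32939/1084938998 - sqrt(38723)/1084938998 ≈ 3.0179e-5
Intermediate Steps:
Y(Q) = 95 + Q**2 + 157*Q (Y(Q) = (Q**2 + 157*Q) + 95 = 95 + Q**2 + 157*Q)
1/(Y(119) + sqrt(29935 + 8788)) = 1/((95 + 119**2 + 157*119) + sqrt(29935 + 8788)) = 1/((95 + 14161 + 18683) + sqrt(38723)) = 1/(32939 + sqrt(38723))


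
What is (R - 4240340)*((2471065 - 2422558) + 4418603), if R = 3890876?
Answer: -1561094129040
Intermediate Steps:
(R - 4240340)*((2471065 - 2422558) + 4418603) = (3890876 - 4240340)*((2471065 - 2422558) + 4418603) = -349464*(48507 + 4418603) = -349464*4467110 = -1561094129040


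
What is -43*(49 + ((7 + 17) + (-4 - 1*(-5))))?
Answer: -3182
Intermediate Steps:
-43*(49 + ((7 + 17) + (-4 - 1*(-5)))) = -43*(49 + (24 + (-4 + 5))) = -43*(49 + (24 + 1)) = -43*(49 + 25) = -43*74 = -1*3182 = -3182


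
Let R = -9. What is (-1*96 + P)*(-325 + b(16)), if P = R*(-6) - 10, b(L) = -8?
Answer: 17316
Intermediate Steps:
P = 44 (P = -9*(-6) - 10 = 54 - 10 = 44)
(-1*96 + P)*(-325 + b(16)) = (-1*96 + 44)*(-325 - 8) = (-96 + 44)*(-333) = -52*(-333) = 17316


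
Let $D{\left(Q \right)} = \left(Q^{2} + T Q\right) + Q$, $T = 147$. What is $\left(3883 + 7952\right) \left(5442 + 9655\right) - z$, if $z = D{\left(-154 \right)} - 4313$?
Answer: $178676384$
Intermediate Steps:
$D{\left(Q \right)} = Q^{2} + 148 Q$ ($D{\left(Q \right)} = \left(Q^{2} + 147 Q\right) + Q = Q^{2} + 148 Q$)
$z = -3389$ ($z = - 154 \left(148 - 154\right) - 4313 = \left(-154\right) \left(-6\right) - 4313 = 924 - 4313 = -3389$)
$\left(3883 + 7952\right) \left(5442 + 9655\right) - z = \left(3883 + 7952\right) \left(5442 + 9655\right) - -3389 = 11835 \cdot 15097 + 3389 = 178672995 + 3389 = 178676384$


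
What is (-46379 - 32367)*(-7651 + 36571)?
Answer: -2277334320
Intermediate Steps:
(-46379 - 32367)*(-7651 + 36571) = -78746*28920 = -2277334320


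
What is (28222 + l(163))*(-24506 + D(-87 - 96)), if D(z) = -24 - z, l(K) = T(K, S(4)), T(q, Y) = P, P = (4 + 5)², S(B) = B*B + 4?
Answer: -689093141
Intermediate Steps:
S(B) = 4 + B² (S(B) = B² + 4 = 4 + B²)
P = 81 (P = 9² = 81)
T(q, Y) = 81
l(K) = 81
(28222 + l(163))*(-24506 + D(-87 - 96)) = (28222 + 81)*(-24506 + (-24 - (-87 - 96))) = 28303*(-24506 + (-24 - 1*(-183))) = 28303*(-24506 + (-24 + 183)) = 28303*(-24506 + 159) = 28303*(-24347) = -689093141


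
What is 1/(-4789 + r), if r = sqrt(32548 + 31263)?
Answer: -4789/22870710 - sqrt(63811)/22870710 ≈ -0.00022044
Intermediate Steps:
r = sqrt(63811) ≈ 252.61
1/(-4789 + r) = 1/(-4789 + sqrt(63811))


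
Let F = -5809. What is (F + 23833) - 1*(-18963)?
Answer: 36987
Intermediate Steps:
(F + 23833) - 1*(-18963) = (-5809 + 23833) - 1*(-18963) = 18024 + 18963 = 36987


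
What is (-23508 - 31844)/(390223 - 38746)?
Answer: -55352/351477 ≈ -0.15748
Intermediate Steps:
(-23508 - 31844)/(390223 - 38746) = -55352/351477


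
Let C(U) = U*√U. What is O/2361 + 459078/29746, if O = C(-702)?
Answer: 229539/14873 - 702*I*√78/787 ≈ 15.433 - 7.8779*I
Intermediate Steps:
C(U) = U^(3/2)
O = -2106*I*√78 (O = (-702)^(3/2) = -2106*I*√78 ≈ -18600.0*I)
O/2361 + 459078/29746 = -2106*I*√78/2361 + 459078/29746 = -2106*I*√78*(1/2361) + 459078*(1/29746) = -702*I*√78/787 + 229539/14873 = 229539/14873 - 702*I*√78/787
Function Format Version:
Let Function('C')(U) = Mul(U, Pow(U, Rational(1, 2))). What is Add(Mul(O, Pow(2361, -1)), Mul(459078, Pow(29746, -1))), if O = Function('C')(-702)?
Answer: Add(Rational(229539, 14873), Mul(Rational(-702, 787), I, Pow(78, Rational(1, 2)))) ≈ Add(15.433, Mul(-7.8779, I))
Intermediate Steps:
Function('C')(U) = Pow(U, Rational(3, 2))
O = Mul(-2106, I, Pow(78, Rational(1, 2))) (O = Pow(-702, Rational(3, 2)) = Mul(-2106, I, Pow(78, Rational(1, 2))) ≈ Mul(-18600., I))
Add(Mul(O, Pow(2361, -1)), Mul(459078, Pow(29746, -1))) = Add(Mul(Mul(-2106, I, Pow(78, Rational(1, 2))), Pow(2361, -1)), Mul(459078, Pow(29746, -1))) = Add(Mul(Mul(-2106, I, Pow(78, Rational(1, 2))), Rational(1, 2361)), Mul(459078, Rational(1, 29746))) = Add(Mul(Rational(-702, 787), I, Pow(78, Rational(1, 2))), Rational(229539, 14873)) = Add(Rational(229539, 14873), Mul(Rational(-702, 787), I, Pow(78, Rational(1, 2))))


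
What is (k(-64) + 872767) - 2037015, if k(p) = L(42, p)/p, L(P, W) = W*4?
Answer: -1164244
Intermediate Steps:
L(P, W) = 4*W
k(p) = 4 (k(p) = (4*p)/p = 4)
(k(-64) + 872767) - 2037015 = (4 + 872767) - 2037015 = 872771 - 2037015 = -1164244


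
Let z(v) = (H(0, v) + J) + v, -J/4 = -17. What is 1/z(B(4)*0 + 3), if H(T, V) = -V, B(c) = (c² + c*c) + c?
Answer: 1/68 ≈ 0.014706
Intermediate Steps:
J = 68 (J = -4*(-17) = 68)
B(c) = c + 2*c² (B(c) = (c² + c²) + c = 2*c² + c = c + 2*c²)
z(v) = 68 (z(v) = (-v + 68) + v = (68 - v) + v = 68)
1/z(B(4)*0 + 3) = 1/68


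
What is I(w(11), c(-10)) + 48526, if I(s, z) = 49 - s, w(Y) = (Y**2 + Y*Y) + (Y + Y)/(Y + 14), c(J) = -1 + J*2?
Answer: 1208303/25 ≈ 48332.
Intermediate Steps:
c(J) = -1 + 2*J
w(Y) = 2*Y**2 + 2*Y/(14 + Y) (w(Y) = (Y**2 + Y**2) + (2*Y)/(14 + Y) = 2*Y**2 + 2*Y/(14 + Y))
I(w(11), c(-10)) + 48526 = (49 - 2*11*(1 + 11**2 + 14*11)/(14 + 11)) + 48526 = (49 - 2*11*(1 + 121 + 154)/25) + 48526 = (49 - 2*11*276/25) + 48526 = (49 - 1*6072/25) + 48526 = (49 - 6072/25) + 48526 = -4847/25 + 48526 = 1208303/25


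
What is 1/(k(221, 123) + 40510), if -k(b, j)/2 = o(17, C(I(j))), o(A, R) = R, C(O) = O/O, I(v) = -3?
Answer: 1/40508 ≈ 2.4686e-5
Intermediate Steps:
C(O) = 1
k(b, j) = -2 (k(b, j) = -2*1 = -2)
1/(k(221, 123) + 40510) = 1/(-2 + 40510) = 1/40508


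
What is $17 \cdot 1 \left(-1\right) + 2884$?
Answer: $2867$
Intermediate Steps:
$17 \cdot 1 \left(-1\right) + 2884 = 17 \left(-1\right) + 2884 = -17 + 2884 = 2867$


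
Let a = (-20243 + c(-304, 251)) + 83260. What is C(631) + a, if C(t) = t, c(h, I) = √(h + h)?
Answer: 63648 + 4*I*√38 ≈ 63648.0 + 24.658*I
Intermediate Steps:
c(h, I) = √2*√h (c(h, I) = √(2*h) = √2*√h)
a = 63017 + 4*I*√38 (a = (-20243 + √2*√(-304)) + 83260 = (-20243 + √2*(4*I*√19)) + 83260 = (-20243 + 4*I*√38) + 83260 = 63017 + 4*I*√38 ≈ 63017.0 + 24.658*I)
C(631) + a = 631 + (63017 + 4*I*√38) = 63648 + 4*I*√38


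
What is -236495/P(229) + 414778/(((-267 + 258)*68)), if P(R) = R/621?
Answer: -44987690951/70074 ≈ -6.4200e+5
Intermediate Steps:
P(R) = R/621 (P(R) = R*(1/621) = R/621)
-236495/P(229) + 414778/(((-267 + 258)*68)) = -236495/((1/621)*229) + 414778/(((-267 + 258)*68)) = -236495/229/621 + 414778/((-9*68)) = -236495*621/229 + 414778/(-612) = -146863395/229 + 414778*(-1/612) = -146863395/229 - 207389/306 = -44987690951/70074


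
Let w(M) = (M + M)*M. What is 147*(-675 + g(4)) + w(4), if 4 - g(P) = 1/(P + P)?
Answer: -788987/8 ≈ -98623.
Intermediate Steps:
g(P) = 4 - 1/(2*P) (g(P) = 4 - 1/(P + P) = 4 - 1/(2*P))
w(M) = 2*M² (w(M) = (2*M)*M = 2*M²)
147*(-675 + g(4)) + w(4) = 147*(-675 + (4 - ½/4)) + 2*4² = 147*(-675 + (4 - ½*¼)) + 2*16 = 147*(-675 + (4 - ⅛)) + 32 = 147*(-675 + 31/8) + 32 = 147*(-5369/8) + 32 = -789243/8 + 32 = -788987/8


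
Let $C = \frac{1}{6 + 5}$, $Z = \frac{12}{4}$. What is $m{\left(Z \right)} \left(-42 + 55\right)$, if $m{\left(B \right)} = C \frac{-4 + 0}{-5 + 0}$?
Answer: $\frac{52}{55} \approx 0.94545$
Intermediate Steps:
$Z = 3$ ($Z = 12 \cdot \frac{1}{4} = 3$)
$C = \frac{1}{11} \approx 0.090909$
$m{\left(B \right)} = \frac{4}{55}$ ($m{\left(B \right)} = \frac{\left(-4 + 0\right) \frac{1}{-5 + 0}}{11} = \frac{\left(-4\right) \frac{1}{-5}}{11} = \frac{\left(-4\right) \left(- \frac{1}{5}\right)}{11} = \frac{1}{11} \cdot \frac{4}{5} = \frac{4}{55}$)
$m{\left(Z \right)} \left(-42 + 55\right) = \frac{4 \left(-42 + 55\right)}{55} = \frac{4}{55} \cdot 13 = \frac{52}{55}$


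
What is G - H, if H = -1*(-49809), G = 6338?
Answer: -43471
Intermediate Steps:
H = 49809
G - H = 6338 - 1*49809 = 6338 - 49809 = -43471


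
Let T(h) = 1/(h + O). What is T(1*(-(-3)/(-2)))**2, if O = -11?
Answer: 4/625 ≈ 0.0064000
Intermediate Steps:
T(h) = 1/(-11 + h) (T(h) = 1/(h - 11) = 1/(-11 + h))
T(1*(-(-3)/(-2)))**2 = (1/(-11 + 1*(-(-3)/(-2))))**2 = (1/(-11 + 1*(-(-3)*(-1)/2)))**2 = (1/(-11 + 1*(-3*1/2)))**2 = (1/(-11 + 1*(-3/2)))**2 = (1/(-11 - 3/2))**2 = (1/(-25/2))**2 = (-2/25)**2 = 4/625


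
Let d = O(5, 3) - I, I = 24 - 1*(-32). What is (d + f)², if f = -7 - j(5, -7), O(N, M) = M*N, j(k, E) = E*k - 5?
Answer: 64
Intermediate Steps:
j(k, E) = -5 + E*k
I = 56 (I = 24 + 32 = 56)
d = -41 (d = 3*5 - 1*56 = 15 - 56 = -41)
f = 33 (f = -7 - (-5 - 7*5) = -7 - (-5 - 35) = -7 - 1*(-40) = -7 + 40 = 33)
(d + f)² = (-41 + 33)² = (-8)² = 64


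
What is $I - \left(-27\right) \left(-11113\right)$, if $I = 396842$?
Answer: $96791$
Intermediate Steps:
$I - \left(-27\right) \left(-11113\right) = 396842 - \left(-27\right) \left(-11113\right) = 396842 - 300051 = 96791$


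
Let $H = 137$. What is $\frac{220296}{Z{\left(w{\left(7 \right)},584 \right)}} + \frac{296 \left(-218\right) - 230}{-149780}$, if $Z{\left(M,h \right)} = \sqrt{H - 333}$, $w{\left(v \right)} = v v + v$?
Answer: $\frac{32379}{74890} - \frac{110148 i}{7} \approx 0.43235 - 15735.0 i$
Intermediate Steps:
$w{\left(v \right)} = v + v^{2}$ ($w{\left(v \right)} = v^{2} + v = v + v^{2}$)
$Z{\left(M,h \right)} = 14 i$ ($Z{\left(M,h \right)} = \sqrt{137 - 333} = \sqrt{-196} = 14 i$)
$\frac{220296}{Z{\left(w{\left(7 \right)},584 \right)}} + \frac{296 \left(-218\right) - 230}{-149780} = \frac{220296}{14 i} + \frac{296 \left(-218\right) - 230}{-149780} = 220296 \left(- \frac{i}{14}\right) + \left(-64528 - 230\right) \left(- \frac{1}{149780}\right) = - \frac{110148 i}{7} - - \frac{32379}{74890} = - \frac{110148 i}{7} + \frac{32379}{74890} = \frac{32379}{74890} - \frac{110148 i}{7}$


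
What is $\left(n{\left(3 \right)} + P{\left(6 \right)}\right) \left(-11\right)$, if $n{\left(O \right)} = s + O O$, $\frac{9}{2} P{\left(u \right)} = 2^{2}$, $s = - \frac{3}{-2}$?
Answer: $- \frac{2255}{18} \approx -125.28$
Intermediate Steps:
$s = \frac{3}{2}$ ($s = \left(-3\right) \left(- \frac{1}{2}\right) = \frac{3}{2} \approx 1.5$)
$P{\left(u \right)} = \frac{8}{9}$ ($P{\left(u \right)} = \frac{2 \cdot 2^{2}}{9} = \frac{2}{9} \cdot 4 = \frac{8}{9}$)
$n{\left(O \right)} = \frac{3}{2} + O^{2}$ ($n{\left(O \right)} = \frac{3}{2} + O O = \frac{3}{2} + O^{2}$)
$\left(n{\left(3 \right)} + P{\left(6 \right)}\right) \left(-11\right) = \left(\left(\frac{3}{2} + 3^{2}\right) + \frac{8}{9}\right) \left(-11\right) = \left(\left(\frac{3}{2} + 9\right) + \frac{8}{9}\right) \left(-11\right) = \left(\frac{21}{2} + \frac{8}{9}\right) \left(-11\right) = \frac{205}{18} \left(-11\right) = - \frac{2255}{18}$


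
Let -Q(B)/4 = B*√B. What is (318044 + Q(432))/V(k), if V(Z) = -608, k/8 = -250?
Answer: -79511/152 + 648*√3/19 ≈ -464.03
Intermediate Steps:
k = -2000 (k = 8*(-250) = -2000)
Q(B) = -4*B^(3/2) (Q(B) = -4*B*√B = -4*B^(3/2))
(318044 + Q(432))/V(k) = (318044 - 20736*√3)/(-608) = (318044 - 20736*√3)*(-1/608) = -79511/152 + 648*√3/19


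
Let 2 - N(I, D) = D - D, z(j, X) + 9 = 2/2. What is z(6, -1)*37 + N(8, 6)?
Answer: -294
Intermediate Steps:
z(j, X) = -8 (z(j, X) = -9 + 2/2 = -9 + 2*(½) = -9 + 1 = -8)
N(I, D) = 2 (N(I, D) = 2 - (D - D) = 2 - 1*0 = 2 + 0 = 2)
z(6, -1)*37 + N(8, 6) = -8*37 + 2 = -296 + 2 = -294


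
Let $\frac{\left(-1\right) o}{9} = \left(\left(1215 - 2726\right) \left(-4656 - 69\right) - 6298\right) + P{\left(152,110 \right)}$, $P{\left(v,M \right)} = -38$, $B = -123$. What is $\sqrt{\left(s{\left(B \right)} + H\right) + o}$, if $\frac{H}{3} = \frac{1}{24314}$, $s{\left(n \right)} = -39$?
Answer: $\frac{i \sqrt{37952141361407898}}{24314} \approx 8012.4 i$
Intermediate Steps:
$H = \frac{3}{24314} \approx 0.00012339$
$o = -64198251$ ($o = - 9 \left(\left(\left(1215 - 2726\right) \left(-4656 - 69\right) - 6298\right) - 38\right) = - 9 \left(\left(\left(-1511\right) \left(-4725\right) - 6298\right) - 38\right) = - 9 \left(\left(7139475 - 6298\right) - 38\right) = - 9 \left(7133177 - 38\right) = \left(-9\right) 7133139 = -64198251$)
$\sqrt{\left(s{\left(B \right)} + H\right) + o} = \sqrt{\left(-39 + \frac{3}{24314}\right) - 64198251} = \sqrt{- \frac{948243}{24314} - 64198251} = \sqrt{- \frac{1560917223057}{24314}} = \frac{i \sqrt{37952141361407898}}{24314}$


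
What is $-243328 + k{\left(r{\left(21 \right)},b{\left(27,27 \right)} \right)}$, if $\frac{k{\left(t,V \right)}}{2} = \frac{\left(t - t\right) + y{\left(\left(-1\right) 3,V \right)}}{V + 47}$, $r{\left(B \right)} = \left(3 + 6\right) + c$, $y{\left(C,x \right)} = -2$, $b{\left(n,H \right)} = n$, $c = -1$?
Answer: $- \frac{9003138}{37} \approx -2.4333 \cdot 10^{5}$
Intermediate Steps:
$r{\left(B \right)} = 8$ ($r{\left(B \right)} = \left(3 + 6\right) - 1 = 9 - 1 = 8$)
$k{\left(t,V \right)} = - \frac{4}{47 + V}$ ($k{\left(t,V \right)} = 2 \frac{\left(t - t\right) - 2}{V + 47} = 2 \frac{0 - 2}{47 + V} = 2 \left(- \frac{2}{47 + V}\right) = - \frac{4}{47 + V}$)
$-243328 + k{\left(r{\left(21 \right)},b{\left(27,27 \right)} \right)} = -243328 - \frac{4}{47 + 27} = -243328 - \frac{4}{74} = -243328 - \frac{2}{37} = - \frac{9003138}{37}$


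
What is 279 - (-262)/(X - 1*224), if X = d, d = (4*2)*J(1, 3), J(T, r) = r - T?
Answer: 28885/104 ≈ 277.74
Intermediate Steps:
d = 16 (d = (4*2)*(3 - 1*1) = 8*(3 - 1) = 8*2 = 16)
X = 16
279 - (-262)/(X - 1*224) = 279 - (-262)/(16 - 1*224) = 279 - (-262)/(16 - 224) = 279 - (-262)/(-208) = 279 - (-262)*(-1)/208 = 279 - 1*131/104 = 279 - 131/104 = 28885/104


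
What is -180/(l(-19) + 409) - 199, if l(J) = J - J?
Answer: -81571/409 ≈ -199.44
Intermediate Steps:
l(J) = 0
-180/(l(-19) + 409) - 199 = -180/(0 + 409) - 199 = -180/409 - 199 = -81571/409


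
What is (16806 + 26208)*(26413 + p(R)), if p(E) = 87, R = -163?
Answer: 1139871000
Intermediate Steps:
(16806 + 26208)*(26413 + p(R)) = (16806 + 26208)*(26413 + 87) = 43014*26500 = 1139871000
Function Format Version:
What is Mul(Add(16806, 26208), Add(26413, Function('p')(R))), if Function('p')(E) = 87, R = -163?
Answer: 1139871000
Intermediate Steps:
Mul(Add(16806, 26208), Add(26413, Function('p')(R))) = Mul(Add(16806, 26208), Add(26413, 87)) = Mul(43014, 26500) = 1139871000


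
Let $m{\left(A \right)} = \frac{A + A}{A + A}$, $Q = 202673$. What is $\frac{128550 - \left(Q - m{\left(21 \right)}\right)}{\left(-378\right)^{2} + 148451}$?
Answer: $- \frac{74122}{291335} \approx -0.25442$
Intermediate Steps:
$m{\left(A \right)} = 1$ ($m{\left(A \right)} = \frac{2 A}{2 A} = 2 A \frac{1}{2 A} = 1$)
$\frac{128550 - \left(Q - m{\left(21 \right)}\right)}{\left(-378\right)^{2} + 148451} = \frac{128550 + \left(1 - 202673\right)}{\left(-378\right)^{2} + 148451} = \frac{128550 + \left(1 - 202673\right)}{142884 + 148451} = \frac{128550 - 202672}{291335} = \left(-74122\right) \frac{1}{291335} = - \frac{74122}{291335}$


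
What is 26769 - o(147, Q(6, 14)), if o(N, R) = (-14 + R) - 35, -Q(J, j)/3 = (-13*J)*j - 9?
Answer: 23515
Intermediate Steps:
Q(J, j) = 27 + 39*J*j (Q(J, j) = -3*((-13*J)*j - 9) = -3*(-13*J*j - 9) = -3*(-9 - 13*J*j) = 27 + 39*J*j)
o(N, R) = -49 + R
26769 - o(147, Q(6, 14)) = 26769 - (-49 + (27 + 39*6*14)) = 26769 - (-49 + (27 + 3276)) = 26769 - (-49 + 3303) = 26769 - 1*3254 = 26769 - 3254 = 23515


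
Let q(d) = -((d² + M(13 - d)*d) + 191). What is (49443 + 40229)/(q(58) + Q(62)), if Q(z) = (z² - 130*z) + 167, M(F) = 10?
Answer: -1019/93 ≈ -10.957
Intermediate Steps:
Q(z) = 167 + z² - 130*z
q(d) = -191 - d² - 10*d (q(d) = -((d² + 10*d) + 191) = -(191 + d² + 10*d) = -191 - d² - 10*d)
(49443 + 40229)/(q(58) + Q(62)) = (49443 + 40229)/((-191 - 1*58² - 10*58) + (167 + 62² - 130*62)) = 89672/((-191 - 1*3364 - 580) + (167 + 3844 - 8060)) = 89672/((-191 - 3364 - 580) - 4049) = 89672/(-4135 - 4049) = 89672/(-8184) = 89672*(-1/8184) = -1019/93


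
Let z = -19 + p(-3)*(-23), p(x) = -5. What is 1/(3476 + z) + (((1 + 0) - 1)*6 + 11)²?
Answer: 432213/3572 ≈ 121.00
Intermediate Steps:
z = 96 (z = -19 - 5*(-23) = -19 + 115 = 96)
1/(3476 + z) + (((1 + 0) - 1)*6 + 11)² = 1/(3476 + 96) + (((1 + 0) - 1)*6 + 11)² = 1/3572 + ((1 - 1)*6 + 11)² = 1/3572 + (0*6 + 11)² = 1/3572 + (0 + 11)² = 1/3572 + 11² = 1/3572 + 121 = 432213/3572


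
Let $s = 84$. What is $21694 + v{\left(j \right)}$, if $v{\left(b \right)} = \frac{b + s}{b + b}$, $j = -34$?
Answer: $\frac{737571}{34} \approx 21693.0$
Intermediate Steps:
$v{\left(b \right)} = \frac{84 + b}{2 b}$ ($v{\left(b \right)} = \frac{b + 84}{b + b} = \frac{84 + b}{2 b}$)
$21694 + v{\left(j \right)} = 21694 + \frac{84 - 34}{2 \left(-34\right)} = 21694 + \frac{1}{2} \left(- \frac{1}{34}\right) 50 = 21694 - \frac{25}{34} = \frac{737571}{34}$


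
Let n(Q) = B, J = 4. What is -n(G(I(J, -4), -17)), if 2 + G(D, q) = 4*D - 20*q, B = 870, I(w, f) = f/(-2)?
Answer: -870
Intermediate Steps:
I(w, f) = -f/2 (I(w, f) = f*(-½) = -f/2)
G(D, q) = -2 - 20*q + 4*D (G(D, q) = -2 + (4*D - 20*q) = -2 + (-20*q + 4*D) = -2 - 20*q + 4*D)
n(Q) = 870
-n(G(I(J, -4), -17)) = -1*870 = -870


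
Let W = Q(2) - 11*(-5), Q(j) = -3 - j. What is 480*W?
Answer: 24000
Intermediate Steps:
W = 50 (W = (-3 - 1*2) - 11*(-5) = (-3 - 2) + 55 = -5 + 55 = 50)
480*W = 480*50 = 24000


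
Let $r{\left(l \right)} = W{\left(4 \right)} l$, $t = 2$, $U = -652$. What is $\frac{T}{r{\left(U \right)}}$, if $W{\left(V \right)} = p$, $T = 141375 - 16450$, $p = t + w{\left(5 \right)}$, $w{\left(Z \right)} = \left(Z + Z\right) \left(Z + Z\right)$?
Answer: $- \frac{124925}{66504} \approx -1.8785$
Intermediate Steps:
$w{\left(Z \right)} = 4 Z^{2}$ ($w{\left(Z \right)} = 2 Z 2 Z = 4 Z^{2}$)
$p = 102$ ($p = 2 + 4 \cdot 5^{2} = 2 + 4 \cdot 25 = 2 + 100 = 102$)
$T = 124925$
$W{\left(V \right)} = 102$
$r{\left(l \right)} = 102 l$
$\frac{T}{r{\left(U \right)}} = \frac{124925}{102 \left(-652\right)} = \frac{124925}{-66504} = 124925 \left(- \frac{1}{66504}\right) = - \frac{124925}{66504}$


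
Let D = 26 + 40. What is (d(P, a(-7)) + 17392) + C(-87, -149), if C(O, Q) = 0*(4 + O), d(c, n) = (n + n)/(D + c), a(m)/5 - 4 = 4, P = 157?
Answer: 3878496/223 ≈ 17392.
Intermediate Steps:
D = 66
a(m) = 40 (a(m) = 20 + 5*4 = 20 + 20 = 40)
d(c, n) = 2*n/(66 + c) (d(c, n) = (n + n)/(66 + c) = (2*n)/(66 + c) = 2*n/(66 + c))
C(O, Q) = 0
(d(P, a(-7)) + 17392) + C(-87, -149) = (2*40/(66 + 157) + 17392) + 0 = (2*40/223 + 17392) + 0 = (2*40*(1/223) + 17392) + 0 = (80/223 + 17392) + 0 = 3878496/223 + 0 = 3878496/223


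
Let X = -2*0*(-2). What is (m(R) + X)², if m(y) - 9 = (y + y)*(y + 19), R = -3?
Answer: 7569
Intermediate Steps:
X = 0 (X = 0*(-2) = 0)
m(y) = 9 + 2*y*(19 + y) (m(y) = 9 + (y + y)*(y + 19) = 9 + (2*y)*(19 + y) = 9 + 2*y*(19 + y))
(m(R) + X)² = ((9 + 2*(-3)² + 38*(-3)) + 0)² = ((9 + 2*9 - 114) + 0)² = ((9 + 18 - 114) + 0)² = (-87 + 0)² = (-87)² = 7569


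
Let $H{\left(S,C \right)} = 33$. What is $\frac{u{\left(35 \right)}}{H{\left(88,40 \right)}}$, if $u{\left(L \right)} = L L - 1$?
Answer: $\frac{408}{11} \approx 37.091$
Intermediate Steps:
$u{\left(L \right)} = -1 + L^{2}$ ($u{\left(L \right)} = L^{2} - 1 = -1 + L^{2}$)
$\frac{u{\left(35 \right)}}{H{\left(88,40 \right)}} = \frac{-1 + 35^{2}}{33} = \left(-1 + 1225\right) \frac{1}{33} = 1224 \cdot \frac{1}{33} = \frac{408}{11}$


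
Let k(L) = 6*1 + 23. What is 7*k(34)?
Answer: 203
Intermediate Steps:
k(L) = 29 (k(L) = 6 + 23 = 29)
7*k(34) = 7*29 = 203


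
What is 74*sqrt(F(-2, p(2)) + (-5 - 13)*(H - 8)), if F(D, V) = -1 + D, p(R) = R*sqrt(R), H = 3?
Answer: 74*sqrt(87) ≈ 690.23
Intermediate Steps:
p(R) = R**(3/2)
74*sqrt(F(-2, p(2)) + (-5 - 13)*(H - 8)) = 74*sqrt((-1 - 2) + (-5 - 13)*(3 - 8)) = 74*sqrt(-3 - 18*(-5)) = 74*sqrt(-3 + 90) = 74*sqrt(87)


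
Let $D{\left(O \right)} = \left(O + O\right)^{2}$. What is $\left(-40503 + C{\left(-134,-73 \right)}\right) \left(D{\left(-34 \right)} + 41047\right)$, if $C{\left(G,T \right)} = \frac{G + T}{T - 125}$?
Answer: $- \frac{40694824853}{22} \approx -1.8498 \cdot 10^{9}$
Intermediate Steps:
$D{\left(O \right)} = 4 O^{2}$ ($D{\left(O \right)} = \left(2 O\right)^{2} = 4 O^{2}$)
$C{\left(G,T \right)} = \frac{G + T}{-125 + T}$
$\left(-40503 + C{\left(-134,-73 \right)}\right) \left(D{\left(-34 \right)} + 41047\right) = \left(-40503 + \frac{-134 - 73}{-125 - 73}\right) \left(4 \left(-34\right)^{2} + 41047\right) = \left(-40503 + \frac{1}{-198} \left(-207\right)\right) \left(4 \cdot 1156 + 41047\right) = \left(-40503 - - \frac{23}{22}\right) \left(4624 + 41047\right) = \left(-40503 + \frac{23}{22}\right) 45671 = \left(- \frac{891043}{22}\right) 45671 = - \frac{40694824853}{22}$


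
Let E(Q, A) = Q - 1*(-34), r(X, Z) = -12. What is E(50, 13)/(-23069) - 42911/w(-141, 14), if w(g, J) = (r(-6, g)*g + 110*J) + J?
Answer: -990186523/74881974 ≈ -13.223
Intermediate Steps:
E(Q, A) = 34 + Q (E(Q, A) = Q + 34 = 34 + Q)
w(g, J) = -12*g + 111*J (w(g, J) = (-12*g + 110*J) + J = -12*g + 111*J)
E(50, 13)/(-23069) - 42911/w(-141, 14) = (34 + 50)/(-23069) - 42911/(-12*(-141) + 111*14) = 84*(-1/23069) - 42911/(1692 + 1554) = -84/23069 - 42911/3246 = -990186523/74881974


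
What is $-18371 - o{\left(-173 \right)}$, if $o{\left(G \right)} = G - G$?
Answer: $-18371$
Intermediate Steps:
$o{\left(G \right)} = 0$
$-18371 - o{\left(-173 \right)} = -18371 - 0 = -18371 + 0 = -18371$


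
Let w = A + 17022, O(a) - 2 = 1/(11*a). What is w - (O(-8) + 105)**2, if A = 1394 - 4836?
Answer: 16521295/7744 ≈ 2133.4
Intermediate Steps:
A = -3442
O(a) = 2 + 1/(11*a)
w = 13580 (w = -3442 + 17022 = 13580)
w - (O(-8) + 105)**2 = 13580 - ((2 + (1/11)/(-8)) + 105)**2 = 13580 - ((2 + (1/11)*(-1/8)) + 105)**2 = 13580 - ((2 - 1/88) + 105)**2 = 13580 - (175/88 + 105)**2 = 13580 - (9415/88)**2 = 13580 - 1*88642225/7744 = 13580 - 88642225/7744 = 16521295/7744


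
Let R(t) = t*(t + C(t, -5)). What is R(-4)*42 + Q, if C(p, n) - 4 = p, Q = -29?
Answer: 643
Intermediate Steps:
C(p, n) = 4 + p
R(t) = t*(4 + 2*t) (R(t) = t*(t + (4 + t)) = t*(4 + 2*t))
R(-4)*42 + Q = (2*(-4)*(2 - 4))*42 - 29 = (2*(-4)*(-2))*42 - 29 = 16*42 - 29 = 672 - 29 = 643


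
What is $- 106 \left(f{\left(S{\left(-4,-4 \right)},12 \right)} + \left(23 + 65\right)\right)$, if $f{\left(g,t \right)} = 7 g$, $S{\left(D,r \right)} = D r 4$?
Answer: $-56816$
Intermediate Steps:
$S{\left(D,r \right)} = 4 D r$
$- 106 \left(f{\left(S{\left(-4,-4 \right)},12 \right)} + \left(23 + 65\right)\right) = - 106 \left(7 \cdot 4 \left(-4\right) \left(-4\right) + \left(23 + 65\right)\right) = - 106 \left(7 \cdot 64 + 88\right) = - 106 \left(448 + 88\right) = \left(-106\right) 536 = -56816$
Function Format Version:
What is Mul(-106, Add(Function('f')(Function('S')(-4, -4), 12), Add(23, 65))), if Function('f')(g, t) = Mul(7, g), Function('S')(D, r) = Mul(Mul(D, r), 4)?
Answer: -56816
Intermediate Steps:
Function('S')(D, r) = Mul(4, D, r)
Mul(-106, Add(Function('f')(Function('S')(-4, -4), 12), Add(23, 65))) = Mul(-106, Add(Mul(7, Mul(4, -4, -4)), Add(23, 65))) = Mul(-106, Add(Mul(7, 64), 88)) = Mul(-106, Add(448, 88)) = Mul(-106, 536) = -56816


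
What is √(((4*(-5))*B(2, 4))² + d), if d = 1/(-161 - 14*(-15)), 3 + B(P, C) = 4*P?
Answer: √490001/7 ≈ 100.00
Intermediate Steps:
B(P, C) = -3 + 4*P
d = 1/49 (d = 1/(-161 + 210) = 1/49 ≈ 0.020408)
√(((4*(-5))*B(2, 4))² + d) = √(((4*(-5))*(-3 + 4*2))² + 1/49) = √((-20*(-3 + 8))² + 1/49) = √((-20*5)² + 1/49) = √((-100)² + 1/49) = √(10000 + 1/49) = √(490001/49) = √490001/7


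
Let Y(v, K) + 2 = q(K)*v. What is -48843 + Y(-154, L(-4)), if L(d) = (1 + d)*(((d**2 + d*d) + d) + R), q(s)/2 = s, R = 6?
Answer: -17429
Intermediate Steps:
q(s) = 2*s
L(d) = (1 + d)*(6 + d + 2*d**2) (L(d) = (1 + d)*(((d**2 + d*d) + d) + 6) = (1 + d)*(((d**2 + d**2) + d) + 6) = (1 + d)*((2*d**2 + d) + 6) = (1 + d)*((d + 2*d**2) + 6) = (1 + d)*(6 + d + 2*d**2))
Y(v, K) = -2 + 2*K*v (Y(v, K) = -2 + (2*K)*v = -2 + 2*K*v)
-48843 + Y(-154, L(-4)) = -48843 + (-2 + 2*(6 + 2*(-4)**3 + 3*(-4)**2 + 7*(-4))*(-154)) = -48843 + (-2 + 2*(6 + 2*(-64) + 3*16 - 28)*(-154)) = -48843 + (-2 + 2*(6 - 128 + 48 - 28)*(-154)) = -48843 + (-2 + 2*(-102)*(-154)) = -48843 + (-2 + 31416) = -48843 + 31414 = -17429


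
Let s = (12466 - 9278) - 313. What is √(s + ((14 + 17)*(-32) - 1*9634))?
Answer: I*√7751 ≈ 88.04*I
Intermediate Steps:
s = 2875 (s = 3188 - 313 = 2875)
√(s + ((14 + 17)*(-32) - 1*9634)) = √(2875 + ((14 + 17)*(-32) - 1*9634)) = √(2875 + (31*(-32) - 9634)) = √(2875 + (-992 - 9634)) = √(2875 - 10626) = √(-7751) = I*√7751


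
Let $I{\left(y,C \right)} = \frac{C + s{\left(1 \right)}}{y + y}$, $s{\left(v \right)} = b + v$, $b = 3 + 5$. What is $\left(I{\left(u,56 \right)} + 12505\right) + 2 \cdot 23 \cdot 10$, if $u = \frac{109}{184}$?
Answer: $\frac{1419165}{109} \approx 13020.0$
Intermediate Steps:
$u = \frac{109}{184}$ ($u = 109 \cdot \frac{1}{184} = \frac{109}{184} \approx 0.59239$)
$b = 8$
$s{\left(v \right)} = 8 + v$
$I{\left(y,C \right)} = \frac{9 + C}{2 y}$ ($I{\left(y,C \right)} = \frac{C + \left(8 + 1\right)}{y + y} = \frac{C + 9}{2 y} = \left(9 + C\right) \frac{1}{2 y} = \frac{9 + C}{2 y}$)
$\left(I{\left(u,56 \right)} + 12505\right) + 2 \cdot 23 \cdot 10 = \left(\frac{9 + 56}{2 \cdot \frac{109}{184}} + 12505\right) + 2 \cdot 23 \cdot 10 = \left(\frac{1}{2} \cdot \frac{184}{109} \cdot 65 + 12505\right) + 46 \cdot 10 = \left(\frac{5980}{109} + 12505\right) + 460 = \frac{1369025}{109} + 460 = \frac{1419165}{109}$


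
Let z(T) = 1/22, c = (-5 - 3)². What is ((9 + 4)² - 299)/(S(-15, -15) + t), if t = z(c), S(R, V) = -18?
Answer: 572/79 ≈ 7.2405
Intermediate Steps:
c = 64 (c = (-8)² = 64)
z(T) = 1/22
t = 1/22 ≈ 0.045455
((9 + 4)² - 299)/(S(-15, -15) + t) = ((9 + 4)² - 299)/(-18 + 1/22) = (13² - 299)/(-395/22) = (169 - 299)*(-22/395) = -130*(-22/395) = 572/79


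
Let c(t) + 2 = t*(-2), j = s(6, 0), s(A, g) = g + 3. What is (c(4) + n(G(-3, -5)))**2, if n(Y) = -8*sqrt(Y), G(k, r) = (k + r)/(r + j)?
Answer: 676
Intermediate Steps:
s(A, g) = 3 + g
j = 3 (j = 3 + 0 = 3)
G(k, r) = (k + r)/(3 + r) (G(k, r) = (k + r)/(r + 3) = (k + r)/(3 + r))
c(t) = -2 - 2*t (c(t) = -2 + t*(-2) = -2 - 2*t)
(c(4) + n(G(-3, -5)))**2 = ((-2 - 2*4) - 8*2*sqrt(2)*sqrt(-1/(3 - 5)))**2 = ((-2 - 8) - 8*2*sqrt(2)*sqrt(-1/(-2)))**2 = (-10 - 8*sqrt(-1/2*(-8)))**2 = (-10 - 8*sqrt(4))**2 = (-10 - 8*2)**2 = (-10 - 16)**2 = (-26)**2 = 676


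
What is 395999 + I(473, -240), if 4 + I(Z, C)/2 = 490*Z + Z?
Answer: 860477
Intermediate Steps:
I(Z, C) = -8 + 982*Z (I(Z, C) = -8 + 2*(490*Z + Z) = -8 + 2*(491*Z) = -8 + 982*Z)
395999 + I(473, -240) = 395999 + (-8 + 982*473) = 395999 + (-8 + 464486) = 395999 + 464478 = 860477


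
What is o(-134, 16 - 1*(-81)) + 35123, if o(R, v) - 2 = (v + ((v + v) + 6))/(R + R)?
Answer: 9413203/268 ≈ 35124.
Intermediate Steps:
o(R, v) = 2 + (6 + 3*v)/(2*R) (o(R, v) = 2 + (v + ((v + v) + 6))/(R + R) = 2 + (v + (2*v + 6))/((2*R)) = 2 + (v + (6 + 2*v))*(1/(2*R)) = 2 + (6 + 3*v)*(1/(2*R)) = 2 + (6 + 3*v)/(2*R))
o(-134, 16 - 1*(-81)) + 35123 = (1/2)*(6 + 3*(16 - 1*(-81)) + 4*(-134))/(-134) + 35123 = (1/2)*(-1/134)*(6 + 3*(16 + 81) - 536) + 35123 = (1/2)*(-1/134)*(6 + 3*97 - 536) + 35123 = (1/2)*(-1/134)*(6 + 291 - 536) + 35123 = (1/2)*(-1/134)*(-239) + 35123 = 239/268 + 35123 = 9413203/268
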